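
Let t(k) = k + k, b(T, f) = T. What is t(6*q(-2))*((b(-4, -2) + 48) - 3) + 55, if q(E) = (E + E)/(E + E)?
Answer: 547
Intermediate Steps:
q(E) = 1 (q(E) = (2*E)/((2*E)) = (2*E)*(1/(2*E)) = 1)
t(k) = 2*k
t(6*q(-2))*((b(-4, -2) + 48) - 3) + 55 = (2*(6*1))*((-4 + 48) - 3) + 55 = (2*6)*(44 - 3) + 55 = 12*41 + 55 = 492 + 55 = 547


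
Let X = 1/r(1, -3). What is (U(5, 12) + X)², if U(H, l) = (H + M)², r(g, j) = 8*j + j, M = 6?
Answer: 10666756/729 ≈ 14632.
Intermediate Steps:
r(g, j) = 9*j
X = -1/27 (X = 1/(9*(-3)) = 1/(-27) = -1/27 ≈ -0.037037)
U(H, l) = (6 + H)² (U(H, l) = (H + 6)² = (6 + H)²)
(U(5, 12) + X)² = ((6 + 5)² - 1/27)² = (11² - 1/27)² = (121 - 1/27)² = (3266/27)² = 10666756/729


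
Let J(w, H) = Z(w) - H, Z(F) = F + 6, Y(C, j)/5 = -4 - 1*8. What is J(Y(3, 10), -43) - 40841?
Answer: -40852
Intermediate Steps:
Y(C, j) = -60 (Y(C, j) = 5*(-4 - 1*8) = 5*(-4 - 8) = 5*(-12) = -60)
Z(F) = 6 + F
J(w, H) = 6 + w - H (J(w, H) = (6 + w) - H = 6 + w - H)
J(Y(3, 10), -43) - 40841 = (6 - 60 - 1*(-43)) - 40841 = (6 - 60 + 43) - 40841 = -11 - 40841 = -40852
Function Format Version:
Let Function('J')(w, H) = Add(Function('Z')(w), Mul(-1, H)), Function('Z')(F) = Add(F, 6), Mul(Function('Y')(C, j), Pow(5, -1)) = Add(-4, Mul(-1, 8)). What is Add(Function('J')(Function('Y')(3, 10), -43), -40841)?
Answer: -40852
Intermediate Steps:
Function('Y')(C, j) = -60 (Function('Y')(C, j) = Mul(5, Add(-4, Mul(-1, 8))) = Mul(5, Add(-4, -8)) = Mul(5, -12) = -60)
Function('Z')(F) = Add(6, F)
Function('J')(w, H) = Add(6, w, Mul(-1, H)) (Function('J')(w, H) = Add(Add(6, w), Mul(-1, H)) = Add(6, w, Mul(-1, H)))
Add(Function('J')(Function('Y')(3, 10), -43), -40841) = Add(Add(6, -60, Mul(-1, -43)), -40841) = Add(Add(6, -60, 43), -40841) = Add(-11, -40841) = -40852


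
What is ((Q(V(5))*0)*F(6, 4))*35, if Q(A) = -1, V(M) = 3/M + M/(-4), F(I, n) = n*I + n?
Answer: 0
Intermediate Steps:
F(I, n) = n + I*n (F(I, n) = I*n + n = n + I*n)
V(M) = 3/M - M/4 (V(M) = 3/M + M*(-1/4) = 3/M - M/4)
((Q(V(5))*0)*F(6, 4))*35 = ((-1*0)*(4*(1 + 6)))*35 = (0*(4*7))*35 = (0*28)*35 = 0*35 = 0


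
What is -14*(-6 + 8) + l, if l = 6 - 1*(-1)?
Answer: -21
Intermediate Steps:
l = 7 (l = 6 + 1 = 7)
-14*(-6 + 8) + l = -14*(-6 + 8) + 7 = -14*2 + 7 = -28 + 7 = -21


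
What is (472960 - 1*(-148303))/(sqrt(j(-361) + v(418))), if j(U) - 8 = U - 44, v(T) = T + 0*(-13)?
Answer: 621263*sqrt(21)/21 ≈ 1.3557e+5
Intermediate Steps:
v(T) = T (v(T) = T + 0 = T)
j(U) = -36 + U (j(U) = 8 + (U - 44) = 8 + (-44 + U) = -36 + U)
(472960 - 1*(-148303))/(sqrt(j(-361) + v(418))) = (472960 - 1*(-148303))/(sqrt((-36 - 361) + 418)) = (472960 + 148303)/(sqrt(-397 + 418)) = 621263/(sqrt(21)) = 621263*(sqrt(21)/21) = 621263*sqrt(21)/21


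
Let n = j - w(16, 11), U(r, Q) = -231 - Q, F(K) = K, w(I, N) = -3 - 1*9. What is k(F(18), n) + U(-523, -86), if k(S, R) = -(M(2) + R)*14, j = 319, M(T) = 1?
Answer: -4793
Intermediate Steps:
w(I, N) = -12 (w(I, N) = -3 - 9 = -12)
n = 331 (n = 319 - 1*(-12) = 319 + 12 = 331)
k(S, R) = -14 - 14*R (k(S, R) = -(1 + R)*14 = -(14 + 14*R) = -14 - 14*R)
k(F(18), n) + U(-523, -86) = (-14 - 14*331) + (-231 - 1*(-86)) = (-14 - 4634) + (-231 + 86) = -4648 - 145 = -4793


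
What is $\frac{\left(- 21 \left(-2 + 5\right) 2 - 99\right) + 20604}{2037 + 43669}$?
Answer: $\frac{20379}{45706} \approx 0.44587$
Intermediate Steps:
$\frac{\left(- 21 \left(-2 + 5\right) 2 - 99\right) + 20604}{2037 + 43669} = \frac{\left(- 21 \cdot 3 \cdot 2 - 99\right) + 20604}{45706} = \left(\left(\left(-21\right) 6 - 99\right) + 20604\right) \frac{1}{45706} = \left(\left(-126 - 99\right) + 20604\right) \frac{1}{45706} = \left(-225 + 20604\right) \frac{1}{45706} = 20379 \cdot \frac{1}{45706} = \frac{20379}{45706}$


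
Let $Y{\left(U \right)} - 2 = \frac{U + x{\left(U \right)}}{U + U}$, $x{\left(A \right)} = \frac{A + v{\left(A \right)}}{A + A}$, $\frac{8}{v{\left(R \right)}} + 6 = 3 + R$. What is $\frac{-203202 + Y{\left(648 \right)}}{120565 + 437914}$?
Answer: $- \frac{13758540583117}{37814345020080} \approx -0.36384$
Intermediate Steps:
$v{\left(R \right)} = \frac{8}{-3 + R}$ ($v{\left(R \right)} = \frac{8}{-6 + \left(3 + R\right)} = \frac{8}{-3 + R}$)
$x{\left(A \right)} = \frac{A + \frac{8}{-3 + A}}{2 A}$ ($x{\left(A \right)} = \frac{A + \frac{8}{-3 + A}}{A + A} = \frac{A + \frac{8}{-3 + A}}{2 A}$)
$Y{\left(U \right)} = 2 + \frac{U + \frac{8 + U \left(-3 + U\right)}{2 U \left(-3 + U\right)}}{2 U}$ ($Y{\left(U \right)} = 2 + \frac{U + \frac{8 + U \left(-3 + U\right)}{2 U \left(-3 + U\right)}}{U + U} = 2 + \frac{U + \frac{8 + U \left(-3 + U\right)}{2 U \left(-3 + U\right)}}{2 U}$)
$\frac{-203202 + Y{\left(648 \right)}}{120565 + 437914} = \frac{-203202 + \frac{8 + 648 \left(-3 + 648\right) + 10 \cdot 648^{2} \left(-3 + 648\right)}{4 \cdot 419904 \left(-3 + 648\right)}}{120565 + 437914} = \frac{-203202 + \frac{1}{4} \cdot \frac{1}{419904} \cdot \frac{1}{645} \left(8 + 648 \cdot 645 + 10 \cdot 419904 \cdot 645\right)}{558479} = \left(-203202 + \frac{1}{4} \cdot \frac{1}{419904} \cdot \frac{1}{645} \left(8 + 417960 + 2708380800\right)\right) \frac{1}{558479} = \left(-203202 + \frac{1}{4} \cdot \frac{1}{419904} \cdot \frac{1}{645} \cdot 2708798768\right) \frac{1}{558479} = \left(-203202 + \frac{169299923}{67709520}\right) \frac{1}{558479} = \left(- \frac{13758540583117}{67709520}\right) \frac{1}{558479} = - \frac{13758540583117}{37814345020080}$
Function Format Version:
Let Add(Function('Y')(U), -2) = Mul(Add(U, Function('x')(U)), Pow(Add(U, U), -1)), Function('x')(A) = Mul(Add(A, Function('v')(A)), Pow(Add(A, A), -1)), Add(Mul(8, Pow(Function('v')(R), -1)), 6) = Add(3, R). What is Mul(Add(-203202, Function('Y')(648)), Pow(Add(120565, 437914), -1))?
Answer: Rational(-13758540583117, 37814345020080) ≈ -0.36384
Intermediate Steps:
Function('v')(R) = Mul(8, Pow(Add(-3, R), -1)) (Function('v')(R) = Mul(8, Pow(Add(-6, Add(3, R)), -1)) = Mul(8, Pow(Add(-3, R), -1)))
Function('x')(A) = Mul(Rational(1, 2), Pow(A, -1), Add(A, Mul(8, Pow(Add(-3, A), -1)))) (Function('x')(A) = Mul(Add(A, Mul(8, Pow(Add(-3, A), -1))), Pow(Add(A, A), -1)) = Mul(Add(A, Mul(8, Pow(Add(-3, A), -1))), Pow(Mul(2, A), -1)) = Mul(Add(A, Mul(8, Pow(Add(-3, A), -1))), Mul(Rational(1, 2), Pow(A, -1))) = Mul(Rational(1, 2), Pow(A, -1), Add(A, Mul(8, Pow(Add(-3, A), -1)))))
Function('Y')(U) = Add(2, Mul(Rational(1, 2), Pow(U, -1), Add(U, Mul(Rational(1, 2), Pow(U, -1), Pow(Add(-3, U), -1), Add(8, Mul(U, Add(-3, U))))))) (Function('Y')(U) = Add(2, Mul(Add(U, Mul(Rational(1, 2), Pow(U, -1), Pow(Add(-3, U), -1), Add(8, Mul(U, Add(-3, U))))), Pow(Add(U, U), -1))) = Add(2, Mul(Add(U, Mul(Rational(1, 2), Pow(U, -1), Pow(Add(-3, U), -1), Add(8, Mul(U, Add(-3, U))))), Pow(Mul(2, U), -1))) = Add(2, Mul(Add(U, Mul(Rational(1, 2), Pow(U, -1), Pow(Add(-3, U), -1), Add(8, Mul(U, Add(-3, U))))), Mul(Rational(1, 2), Pow(U, -1)))) = Add(2, Mul(Rational(1, 2), Pow(U, -1), Add(U, Mul(Rational(1, 2), Pow(U, -1), Pow(Add(-3, U), -1), Add(8, Mul(U, Add(-3, U))))))))
Mul(Add(-203202, Function('Y')(648)), Pow(Add(120565, 437914), -1)) = Mul(Add(-203202, Mul(Rational(1, 4), Pow(648, -2), Pow(Add(-3, 648), -1), Add(8, Mul(648, Add(-3, 648)), Mul(10, Pow(648, 2), Add(-3, 648))))), Pow(Add(120565, 437914), -1)) = Mul(Add(-203202, Mul(Rational(1, 4), Rational(1, 419904), Pow(645, -1), Add(8, Mul(648, 645), Mul(10, 419904, 645)))), Pow(558479, -1)) = Mul(Add(-203202, Mul(Rational(1, 4), Rational(1, 419904), Rational(1, 645), Add(8, 417960, 2708380800))), Rational(1, 558479)) = Mul(Add(-203202, Mul(Rational(1, 4), Rational(1, 419904), Rational(1, 645), 2708798768)), Rational(1, 558479)) = Mul(Add(-203202, Rational(169299923, 67709520)), Rational(1, 558479)) = Mul(Rational(-13758540583117, 67709520), Rational(1, 558479)) = Rational(-13758540583117, 37814345020080)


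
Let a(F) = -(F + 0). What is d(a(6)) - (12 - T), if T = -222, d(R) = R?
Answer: -240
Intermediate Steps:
a(F) = -F
d(a(6)) - (12 - T) = -1*6 - (12 - 1*(-222)) = -6 - (12 + 222) = -6 - 1*234 = -6 - 234 = -240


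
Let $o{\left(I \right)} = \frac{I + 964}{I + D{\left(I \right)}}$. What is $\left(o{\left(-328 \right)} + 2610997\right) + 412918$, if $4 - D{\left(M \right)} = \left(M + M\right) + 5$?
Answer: $\frac{329606947}{109} \approx 3.0239 \cdot 10^{6}$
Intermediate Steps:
$D{\left(M \right)} = -1 - 2 M$ ($D{\left(M \right)} = 4 - \left(\left(M + M\right) + 5\right) = 4 - \left(2 M + 5\right) = 4 - \left(5 + 2 M\right) = -1 - 2 M$)
$o{\left(I \right)} = \frac{964 + I}{-1 - I}$ ($o{\left(I \right)} = \frac{I + 964}{I - \left(1 + 2 I\right)} = \frac{964 + I}{-1 - I}$)
$\left(o{\left(-328 \right)} + 2610997\right) + 412918 = \left(\frac{964 - 328}{-1 - -328} + 2610997\right) + 412918 = \left(\frac{1}{-1 + 328} \cdot 636 + 2610997\right) + 412918 = \left(\frac{1}{327} \cdot 636 + 2610997\right) + 412918 = \left(\frac{212}{109} + 2610997\right) + 412918 = \frac{284598885}{109} + 412918 = \frac{329606947}{109}$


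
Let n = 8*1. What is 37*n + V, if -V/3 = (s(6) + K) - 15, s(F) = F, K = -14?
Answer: 365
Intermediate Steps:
n = 8
V = 69 (V = -3*((6 - 14) - 15) = -3*(-8 - 15) = -3*(-23) = 69)
37*n + V = 37*8 + 69 = 296 + 69 = 365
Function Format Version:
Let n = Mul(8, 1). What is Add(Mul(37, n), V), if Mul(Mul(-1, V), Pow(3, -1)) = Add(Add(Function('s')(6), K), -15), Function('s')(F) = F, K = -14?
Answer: 365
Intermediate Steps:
n = 8
V = 69 (V = Mul(-3, Add(Add(6, -14), -15)) = Mul(-3, Add(-8, -15)) = Mul(-3, -23) = 69)
Add(Mul(37, n), V) = Add(Mul(37, 8), 69) = Add(296, 69) = 365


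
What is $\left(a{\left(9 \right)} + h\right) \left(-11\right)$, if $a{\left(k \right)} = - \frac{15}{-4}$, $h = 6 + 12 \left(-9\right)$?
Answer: $\frac{4323}{4} \approx 1080.8$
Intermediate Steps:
$h = -102$ ($h = 6 - 108 = -102$)
$a{\left(k \right)} = \frac{15}{4}$ ($a{\left(k \right)} = \left(-15\right) \left(- \frac{1}{4}\right) = \frac{15}{4}$)
$\left(a{\left(9 \right)} + h\right) \left(-11\right) = \left(\frac{15}{4} - 102\right) \left(-11\right) = \left(- \frac{393}{4}\right) \left(-11\right) = \frac{4323}{4}$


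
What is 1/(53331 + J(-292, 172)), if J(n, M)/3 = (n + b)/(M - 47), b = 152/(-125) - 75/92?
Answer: 1437500/76653168423 ≈ 1.8753e-5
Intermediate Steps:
b = -23359/11500 (b = 152*(-1/125) - 75*1/92 = -152/125 - 75/92 = -23359/11500 ≈ -2.0312)
J(n, M) = 3*(-23359/11500 + n)/(-47 + M) (J(n, M) = 3*((n - 23359/11500)/(M - 47)) = 3*((-23359/11500 + n)/(-47 + M)) = 3*(-23359/11500 + n)/(-47 + M))
1/(53331 + J(-292, 172)) = 1/(53331 + 3*(-23359 + 11500*(-292))/(11500*(-47 + 172))) = 1/(53331 + (3/11500)*(-23359 - 3358000)/125) = 1/(53331 + (3/11500)*(1/125)*(-3381359)) = 1/(53331 - 10144077/1437500) = 1/(76653168423/1437500) = 1437500/76653168423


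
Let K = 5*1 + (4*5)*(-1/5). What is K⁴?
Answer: 1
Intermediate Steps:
K = 1 (K = 5 + 20*(-1*⅕) = 5 + 20*(-⅕) = 5 - 4 = 1)
K⁴ = 1⁴ = 1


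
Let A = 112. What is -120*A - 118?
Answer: -13558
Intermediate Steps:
-120*A - 118 = -120*112 - 118 = -13440 - 118 = -13558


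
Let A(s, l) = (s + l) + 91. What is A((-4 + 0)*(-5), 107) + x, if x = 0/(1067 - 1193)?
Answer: 218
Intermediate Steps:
A(s, l) = 91 + l + s (A(s, l) = (l + s) + 91 = 91 + l + s)
x = 0 (x = 0/(-126) = 0*(-1/126) = 0)
A((-4 + 0)*(-5), 107) + x = (91 + 107 + (-4 + 0)*(-5)) + 0 = (91 + 107 - 4*(-5)) + 0 = (91 + 107 + 20) + 0 = 218 + 0 = 218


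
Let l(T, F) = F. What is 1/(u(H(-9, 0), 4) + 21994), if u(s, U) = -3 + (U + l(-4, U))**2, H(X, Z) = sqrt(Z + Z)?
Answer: 1/22055 ≈ 4.5341e-5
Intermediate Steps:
H(X, Z) = sqrt(2)*sqrt(Z) (H(X, Z) = sqrt(2*Z) = sqrt(2)*sqrt(Z))
u(s, U) = -3 + 4*U**2 (u(s, U) = -3 + (U + U)**2 = -3 + (2*U)**2 = -3 + 4*U**2)
1/(u(H(-9, 0), 4) + 21994) = 1/((-3 + 4*4**2) + 21994) = 1/((-3 + 4*16) + 21994) = 1/((-3 + 64) + 21994) = 1/(61 + 21994) = 1/22055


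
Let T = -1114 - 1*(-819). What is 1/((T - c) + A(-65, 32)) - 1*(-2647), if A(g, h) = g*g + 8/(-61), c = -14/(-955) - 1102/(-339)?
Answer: 205259814602423/77544312374 ≈ 2647.0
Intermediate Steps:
c = 1057156/323745 (c = -14*(-1/955) - 1102*(-1/339) = 14/955 + 1102/339 = 1057156/323745 ≈ 3.2654)
A(g, h) = -8/61 + g² (A(g, h) = g² + 8*(-1/61) = g² - 8/61 = -8/61 + g²)
T = -295 (T = -1114 + 819 = -295)
1/((T - c) + A(-65, 32)) - 1*(-2647) = 1/((-295 - 1*1057156/323745) + (-8/61 + (-65)²)) - 1*(-2647) = 1/((-295 - 1057156/323745) + (-8/61 + 4225)) + 2647 = 1/(-96561931/323745 + 257717/61) + 2647 = 1/(77544312374/19748445) + 2647 = 19748445/77544312374 + 2647 = 205259814602423/77544312374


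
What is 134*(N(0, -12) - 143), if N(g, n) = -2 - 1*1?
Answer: -19564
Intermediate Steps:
N(g, n) = -3 (N(g, n) = -2 - 1 = -3)
134*(N(0, -12) - 143) = 134*(-3 - 143) = 134*(-146) = -19564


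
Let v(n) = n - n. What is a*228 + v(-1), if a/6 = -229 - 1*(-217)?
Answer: -16416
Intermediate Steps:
a = -72 (a = 6*(-229 - 1*(-217)) = 6*(-229 + 217) = 6*(-12) = -72)
v(n) = 0
a*228 + v(-1) = -72*228 + 0 = -16416 + 0 = -16416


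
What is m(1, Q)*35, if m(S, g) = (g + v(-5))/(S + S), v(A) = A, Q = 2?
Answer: -105/2 ≈ -52.500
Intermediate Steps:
m(S, g) = (-5 + g)/(2*S) (m(S, g) = (g - 5)/(S + S) = (-5 + g)/((2*S)) = (-5 + g)*(1/(2*S)) = (-5 + g)/(2*S))
m(1, Q)*35 = ((½)*(-5 + 2)/1)*35 = ((½)*1*(-3))*35 = -3/2*35 = -105/2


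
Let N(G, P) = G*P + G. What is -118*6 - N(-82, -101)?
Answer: -8908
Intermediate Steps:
N(G, P) = G + G*P
-118*6 - N(-82, -101) = -118*6 - (-82)*(1 - 101) = -708 - (-82)*(-100) = -708 - 1*8200 = -708 - 8200 = -8908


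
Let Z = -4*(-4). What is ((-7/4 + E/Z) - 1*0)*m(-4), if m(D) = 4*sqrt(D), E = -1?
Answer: -29*I/2 ≈ -14.5*I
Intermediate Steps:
Z = 16
((-7/4 + E/Z) - 1*0)*m(-4) = ((-7/4 - 1/16) - 1*0)*(4*sqrt(-4)) = ((-7*1/4 - 1*1/16) + 0)*(4*(2*I)) = ((-7/4 - 1/16) + 0)*(8*I) = (-29/16 + 0)*(8*I) = -29*I/2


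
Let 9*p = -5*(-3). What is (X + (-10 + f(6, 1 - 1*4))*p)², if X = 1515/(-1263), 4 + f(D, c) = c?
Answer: 1391290000/1595169 ≈ 872.19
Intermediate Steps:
f(D, c) = -4 + c
X = -505/421 (X = 1515*(-1/1263) = -505/421 ≈ -1.1995)
p = 5/3 (p = (-5*(-3))/9 = (⅑)*15 = 5/3 ≈ 1.6667)
(X + (-10 + f(6, 1 - 1*4))*p)² = (-505/421 + (-10 + (-4 + (1 - 1*4)))*(5/3))² = (-505/421 + (-10 + (-4 + (1 - 4)))*(5/3))² = (-505/421 + (-10 + (-4 - 3))*(5/3))² = (-505/421 + (-10 - 7)*(5/3))² = (-505/421 - 17*5/3)² = (-505/421 - 85/3)² = (-37300/1263)² = 1391290000/1595169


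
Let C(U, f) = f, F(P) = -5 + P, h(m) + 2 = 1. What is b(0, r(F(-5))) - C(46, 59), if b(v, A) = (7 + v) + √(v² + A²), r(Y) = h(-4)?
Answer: -51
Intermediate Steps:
h(m) = -1 (h(m) = -2 + 1 = -1)
r(Y) = -1
b(v, A) = 7 + v + √(A² + v²) (b(v, A) = (7 + v) + √(A² + v²) = 7 + v + √(A² + v²))
b(0, r(F(-5))) - C(46, 59) = (7 + 0 + √((-1)² + 0²)) - 1*59 = (7 + 0 + √(1 + 0)) - 59 = (7 + 0 + √1) - 59 = (7 + 0 + 1) - 59 = 8 - 59 = -51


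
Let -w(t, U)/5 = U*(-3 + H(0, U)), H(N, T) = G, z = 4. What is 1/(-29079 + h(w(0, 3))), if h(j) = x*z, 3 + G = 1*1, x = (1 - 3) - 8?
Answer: -1/29119 ≈ -3.4342e-5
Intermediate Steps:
x = -10 (x = -2 - 8 = -10)
G = -2 (G = -3 + 1*1 = -3 + 1 = -2)
H(N, T) = -2
w(t, U) = 25*U (w(t, U) = -5*U*(-3 - 2) = -5*U*(-5) = -(-25)*U = 25*U)
h(j) = -40 (h(j) = -10*4 = -40)
1/(-29079 + h(w(0, 3))) = 1/(-29079 - 40) = 1/(-29119) = -1/29119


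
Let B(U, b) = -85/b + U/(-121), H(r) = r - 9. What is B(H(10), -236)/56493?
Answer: 10049/1613214108 ≈ 6.2292e-6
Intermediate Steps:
H(r) = -9 + r
B(U, b) = -85/b - U/121 (B(U, b) = -85/b + U*(-1/121) = -85/b - U/121)
B(H(10), -236)/56493 = (-85/(-236) - (-9 + 10)/121)/56493 = (-85*(-1/236) - 1/121*1)*(1/56493) = (85/236 - 1/121)*(1/56493) = (10049/28556)*(1/56493) = 10049/1613214108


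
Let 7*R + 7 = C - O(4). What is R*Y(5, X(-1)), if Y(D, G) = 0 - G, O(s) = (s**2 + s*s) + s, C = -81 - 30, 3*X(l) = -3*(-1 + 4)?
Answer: -66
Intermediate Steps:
X(l) = -3 (X(l) = (-3*(-1 + 4))/3 = (-3*3)/3 = (1/3)*(-9) = -3)
C = -111
O(s) = s + 2*s**2 (O(s) = (s**2 + s**2) + s = 2*s**2 + s = s + 2*s**2)
Y(D, G) = -G
R = -22 (R = -1 + (-111 - 4*(1 + 2*4))/7 = -1 + (-111 - 4*(1 + 8))/7 = -1 + (-111 - 4*9)/7 = -1 + (-111 - 1*36)/7 = -1 + (-111 - 36)/7 = -1 + (1/7)*(-147) = -1 - 21 = -22)
R*Y(5, X(-1)) = -(-22)*(-3) = -22*3 = -66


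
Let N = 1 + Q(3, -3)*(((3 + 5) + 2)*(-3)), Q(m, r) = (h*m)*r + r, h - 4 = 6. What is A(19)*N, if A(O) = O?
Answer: 53029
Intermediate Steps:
h = 10 (h = 4 + 6 = 10)
Q(m, r) = r + 10*m*r (Q(m, r) = (10*m)*r + r = 10*m*r + r = r + 10*m*r)
N = 2791 (N = 1 + (-3*(1 + 10*3))*(((3 + 5) + 2)*(-3)) = 1 + (-3*(1 + 30))*((8 + 2)*(-3)) = 1 + (-3*31)*(10*(-3)) = 1 - 93*(-30) = 1 + 2790 = 2791)
A(19)*N = 19*2791 = 53029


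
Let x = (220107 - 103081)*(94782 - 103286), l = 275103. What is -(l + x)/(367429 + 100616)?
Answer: 994914001/468045 ≈ 2125.7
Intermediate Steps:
x = -995189104 (x = 117026*(-8504) = -995189104)
-(l + x)/(367429 + 100616) = -(275103 - 995189104)/(367429 + 100616) = -(-994914001)/468045 = -1*(-994914001/468045) = 994914001/468045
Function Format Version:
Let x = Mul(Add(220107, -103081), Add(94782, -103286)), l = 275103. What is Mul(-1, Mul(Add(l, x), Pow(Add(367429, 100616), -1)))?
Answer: Rational(994914001, 468045) ≈ 2125.7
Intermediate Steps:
x = -995189104 (x = Mul(117026, -8504) = -995189104)
Mul(-1, Mul(Add(l, x), Pow(Add(367429, 100616), -1))) = Mul(-1, Mul(Add(275103, -995189104), Pow(Add(367429, 100616), -1))) = Mul(-1, Mul(-994914001, Pow(468045, -1))) = Mul(-1, Mul(-994914001, Rational(1, 468045))) = Mul(-1, Rational(-994914001, 468045)) = Rational(994914001, 468045)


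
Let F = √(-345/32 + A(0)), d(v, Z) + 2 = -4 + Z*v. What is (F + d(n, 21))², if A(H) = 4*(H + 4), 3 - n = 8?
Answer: (888 - √334)²/64 ≈ 11819.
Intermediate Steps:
n = -5 (n = 3 - 1*8 = 3 - 8 = -5)
A(H) = 16 + 4*H (A(H) = 4*(4 + H) = 16 + 4*H)
d(v, Z) = -6 + Z*v (d(v, Z) = -2 + (-4 + Z*v) = -6 + Z*v)
F = √334/8 (F = √(-345/32 + (16 + 4*0)) = √(-345*1/32 + (16 + 0)) = √(-345/32 + 16) = √(167/32) = √334/8 ≈ 2.2845)
(F + d(n, 21))² = (√334/8 + (-6 + 21*(-5)))² = (√334/8 + (-6 - 105))² = (√334/8 - 111)² = (-111 + √334/8)²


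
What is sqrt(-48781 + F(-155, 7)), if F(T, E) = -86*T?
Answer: 3*I*sqrt(3939) ≈ 188.28*I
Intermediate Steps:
sqrt(-48781 + F(-155, 7)) = sqrt(-48781 - 86*(-155)) = sqrt(-48781 + 13330) = sqrt(-35451) = 3*I*sqrt(3939)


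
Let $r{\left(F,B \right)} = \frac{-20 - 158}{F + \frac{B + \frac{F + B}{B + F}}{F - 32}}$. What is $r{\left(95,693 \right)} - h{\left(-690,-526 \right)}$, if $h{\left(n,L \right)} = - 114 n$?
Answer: $- \frac{525381354}{6679} \approx -78662.0$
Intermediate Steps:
$r{\left(F,B \right)} = - \frac{178}{F + \frac{1 + B}{-32 + F}}$ ($r{\left(F,B \right)} = - \frac{178}{F + \frac{B + \frac{B + F}{B + F}}{-32 + F}} = - \frac{178}{F + \frac{B + 1}{-32 + F}} = - \frac{178}{F + \frac{1 + B}{-32 + F}}$)
$r{\left(95,693 \right)} - h{\left(-690,-526 \right)} = \frac{178 \left(32 - 95\right)}{1 + 693 + 95^{2} - 3040} - \left(-114\right) \left(-690\right) = \frac{178 \left(32 - 95\right)}{1 + 693 + 9025 - 3040} - 78660 = 178 \cdot \frac{1}{6679} \left(-63\right) - 78660 = - \frac{11214}{6679} - 78660 = - \frac{525381354}{6679}$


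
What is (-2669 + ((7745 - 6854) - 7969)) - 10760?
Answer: -20507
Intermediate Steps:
(-2669 + ((7745 - 6854) - 7969)) - 10760 = (-2669 + (891 - 7969)) - 10760 = (-2669 - 7078) - 10760 = -9747 - 10760 = -20507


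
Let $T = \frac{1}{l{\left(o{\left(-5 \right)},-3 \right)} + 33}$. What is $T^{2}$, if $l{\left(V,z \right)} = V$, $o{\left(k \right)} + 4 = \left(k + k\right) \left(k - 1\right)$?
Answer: $\frac{1}{7921} \approx 0.00012625$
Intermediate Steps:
$o{\left(k \right)} = -4 + 2 k \left(-1 + k\right)$ ($o{\left(k \right)} = -4 + \left(k + k\right) \left(k - 1\right) = -4 + 2 k \left(-1 + k\right)$)
$T = \frac{1}{89}$ ($T = \frac{1}{\left(-4 - -10 + 2 \left(-5\right)^{2}\right) + 33} = \frac{1}{\left(-4 + 10 + 2 \cdot 25\right) + 33} = \frac{1}{\left(-4 + 10 + 50\right) + 33} = \frac{1}{56 + 33} = \frac{1}{89} \approx 0.011236$)
$T^{2} = \left(\frac{1}{89}\right)^{2} = \frac{1}{7921}$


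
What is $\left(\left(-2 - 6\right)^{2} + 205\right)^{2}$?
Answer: $72361$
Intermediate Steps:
$\left(\left(-2 - 6\right)^{2} + 205\right)^{2} = \left(\left(-8\right)^{2} + 205\right)^{2} = \left(64 + 205\right)^{2} = 269^{2} = 72361$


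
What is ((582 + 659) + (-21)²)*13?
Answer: 21866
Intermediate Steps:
((582 + 659) + (-21)²)*13 = (1241 + 441)*13 = 1682*13 = 21866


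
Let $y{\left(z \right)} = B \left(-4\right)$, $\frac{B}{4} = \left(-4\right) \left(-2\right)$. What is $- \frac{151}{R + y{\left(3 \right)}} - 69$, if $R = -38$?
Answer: $- \frac{11303}{166} \approx -68.09$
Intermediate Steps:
$B = 32$ ($B = 4 \left(\left(-4\right) \left(-2\right)\right) = 4 \cdot 8 = 32$)
$y{\left(z \right)} = -128$ ($y{\left(z \right)} = 32 \left(-4\right) = -128$)
$- \frac{151}{R + y{\left(3 \right)}} - 69 = - \frac{151}{-38 - 128} - 69 = - \frac{151}{-166} - 69 = \left(-151\right) \left(- \frac{1}{166}\right) - 69 = \frac{151}{166} - 69 = - \frac{11303}{166}$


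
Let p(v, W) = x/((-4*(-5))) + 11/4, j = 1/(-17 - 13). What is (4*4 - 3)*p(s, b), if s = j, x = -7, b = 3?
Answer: 156/5 ≈ 31.200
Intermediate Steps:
j = -1/30 (j = 1/(-30) = -1/30 ≈ -0.033333)
s = -1/30 ≈ -0.033333
p(v, W) = 12/5 (p(v, W) = -7/((-4*(-5))) + 11/4 = -7/20 + 11*(¼) = -7*1/20 + 11/4 = -7/20 + 11/4 = 12/5)
(4*4 - 3)*p(s, b) = (4*4 - 3)*(12/5) = (16 - 3)*(12/5) = 13*(12/5) = 156/5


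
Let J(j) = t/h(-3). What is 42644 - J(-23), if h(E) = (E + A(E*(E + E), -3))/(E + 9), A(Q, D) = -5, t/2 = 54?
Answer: 42725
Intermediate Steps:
t = 108 (t = 2*54 = 108)
h(E) = (-5 + E)/(9 + E) (h(E) = (E - 5)/(E + 9) = (-5 + E)/(9 + E))
J(j) = -81 (J(j) = 108/(((-5 - 3)/(9 - 3))) = 108/((-8/6)) = 108/(((⅙)*(-8))) = 108/(-4/3) = 108*(-¾) = -81)
42644 - J(-23) = 42644 - 1*(-81) = 42644 + 81 = 42725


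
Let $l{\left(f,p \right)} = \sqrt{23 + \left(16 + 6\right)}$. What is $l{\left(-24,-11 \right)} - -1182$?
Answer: $1182 + 3 \sqrt{5} \approx 1188.7$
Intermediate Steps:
$l{\left(f,p \right)} = 3 \sqrt{5}$ ($l{\left(f,p \right)} = \sqrt{23 + 22} = \sqrt{45} = 3 \sqrt{5}$)
$l{\left(-24,-11 \right)} - -1182 = 3 \sqrt{5} - -1182 = 3 \sqrt{5} + 1182 = 1182 + 3 \sqrt{5}$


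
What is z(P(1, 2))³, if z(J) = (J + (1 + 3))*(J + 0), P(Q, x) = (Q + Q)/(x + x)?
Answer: 729/64 ≈ 11.391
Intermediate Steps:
P(Q, x) = Q/x (P(Q, x) = (2*Q)/((2*x)) = (2*Q)*(1/(2*x)) = Q/x)
z(J) = J*(4 + J) (z(J) = (J + 4)*J = (4 + J)*J = J*(4 + J))
z(P(1, 2))³ = ((1/2)*(4 + 1/2))³ = ((1*(½))*(4 + 1*(½)))³ = ((4 + ½)/2)³ = ((½)*(9/2))³ = (9/4)³ = 729/64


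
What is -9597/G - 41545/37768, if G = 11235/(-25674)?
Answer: 443110397249/20205880 ≈ 21930.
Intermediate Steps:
G = -3745/8558 (G = 11235*(-1/25674) = -3745/8558 ≈ -0.43760)
-9597/G - 41545/37768 = -9597/(-3745/8558) - 41545/37768 = -9597*(-8558/3745) - 41545*1/37768 = 11733018/535 - 41545/37768 = 443110397249/20205880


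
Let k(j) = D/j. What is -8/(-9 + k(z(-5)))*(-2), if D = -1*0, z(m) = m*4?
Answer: -16/9 ≈ -1.7778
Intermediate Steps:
z(m) = 4*m
D = 0
k(j) = 0 (k(j) = 0/j = 0)
-8/(-9 + k(z(-5)))*(-2) = -8/(-9 + 0)*(-2) = -8/(-9)*(-2) = -8*(-⅑)*(-2) = (8/9)*(-2) = -16/9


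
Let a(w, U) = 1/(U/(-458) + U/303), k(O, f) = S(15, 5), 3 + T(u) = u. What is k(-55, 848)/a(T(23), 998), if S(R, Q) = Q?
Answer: 386725/69387 ≈ 5.5734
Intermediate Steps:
T(u) = -3 + u
k(O, f) = 5
a(w, U) = 138774/(155*U) (a(w, U) = 1/(U*(-1/458) + U*(1/303)) = 1/(-U/458 + U/303) = 1/(155*U/138774) = 138774/(155*U))
k(-55, 848)/a(T(23), 998) = 5/(((138774/155)/998)) = 5/(((138774/155)*(1/998))) = 5/(69387/77345) = 5*(77345/69387) = 386725/69387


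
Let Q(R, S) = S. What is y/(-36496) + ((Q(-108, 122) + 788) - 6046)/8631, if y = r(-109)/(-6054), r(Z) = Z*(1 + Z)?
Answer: -31518918847/52971991464 ≈ -0.59501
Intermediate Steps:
y = -1962/1009 (y = -109*(1 - 109)/(-6054) = -109*(-108)*(-1/6054) = 11772*(-1/6054) = -1962/1009 ≈ -1.9445)
y/(-36496) + ((Q(-108, 122) + 788) - 6046)/8631 = -1962/1009/(-36496) + ((122 + 788) - 6046)/8631 = -1962/1009*(-1/36496) + (910 - 6046)*(1/8631) = 981/18412232 - 5136*1/8631 = 981/18412232 - 1712/2877 = -31518918847/52971991464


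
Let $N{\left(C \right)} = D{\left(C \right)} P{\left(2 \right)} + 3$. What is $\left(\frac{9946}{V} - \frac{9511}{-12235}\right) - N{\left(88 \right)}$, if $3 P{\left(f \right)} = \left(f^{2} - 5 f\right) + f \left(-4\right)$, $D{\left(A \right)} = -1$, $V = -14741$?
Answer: $- \frac{4092654082}{541068405} \approx -7.564$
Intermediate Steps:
$P{\left(f \right)} = - 3 f + \frac{f^{2}}{3}$ ($P{\left(f \right)} = \frac{\left(f^{2} - 5 f\right) + f \left(-4\right)}{3} = \frac{\left(f^{2} - 5 f\right) - 4 f}{3} = \frac{f^{2} - 9 f}{3} = - 3 f + \frac{f^{2}}{3}$)
$N{\left(C \right)} = \frac{23}{3}$ ($N{\left(C \right)} = - \frac{2 \left(-9 + 2\right)}{3} + 3 = - \frac{2 \left(-7\right)}{3} + 3 = \left(-1\right) \left(- \frac{14}{3}\right) + 3 = \frac{14}{3} + 3 = \frac{23}{3}$)
$\left(\frac{9946}{V} - \frac{9511}{-12235}\right) - N{\left(88 \right)} = \left(\frac{9946}{-14741} - \frac{9511}{-12235}\right) - \frac{23}{3} = \left(9946 \left(- \frac{1}{14741}\right) - - \frac{9511}{12235}\right) - \frac{23}{3} = \left(- \frac{9946}{14741} + \frac{9511}{12235}\right) - \frac{23}{3} = \frac{18512341}{180356135} - \frac{23}{3} = - \frac{4092654082}{541068405}$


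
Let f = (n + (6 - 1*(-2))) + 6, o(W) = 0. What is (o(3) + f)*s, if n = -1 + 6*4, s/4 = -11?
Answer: -1628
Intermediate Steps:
s = -44 (s = 4*(-11) = -44)
n = 23 (n = -1 + 24 = 23)
f = 37 (f = (23 + (6 - 1*(-2))) + 6 = (23 + (6 + 2)) + 6 = (23 + 8) + 6 = 31 + 6 = 37)
(o(3) + f)*s = (0 + 37)*(-44) = 37*(-44) = -1628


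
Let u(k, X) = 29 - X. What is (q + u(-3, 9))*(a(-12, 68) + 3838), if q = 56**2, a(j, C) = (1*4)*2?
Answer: 12137976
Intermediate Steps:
a(j, C) = 8 (a(j, C) = 4*2 = 8)
q = 3136
(q + u(-3, 9))*(a(-12, 68) + 3838) = (3136 + (29 - 1*9))*(8 + 3838) = (3136 + (29 - 9))*3846 = (3136 + 20)*3846 = 3156*3846 = 12137976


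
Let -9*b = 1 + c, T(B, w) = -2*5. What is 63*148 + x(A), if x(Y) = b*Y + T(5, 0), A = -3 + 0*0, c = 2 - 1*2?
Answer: 27943/3 ≈ 9314.3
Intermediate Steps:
c = 0 (c = 2 - 2 = 0)
T(B, w) = -10
b = -⅑ (b = -(1 + 0)/9 = -⅑*1 = -⅑ ≈ -0.11111)
A = -3 (A = -3 + 0 = -3)
x(Y) = -10 - Y/9 (x(Y) = -Y/9 - 10 = -10 - Y/9)
63*148 + x(A) = 63*148 + (-10 - ⅑*(-3)) = 9324 + (-10 + ⅓) = 9324 - 29/3 = 27943/3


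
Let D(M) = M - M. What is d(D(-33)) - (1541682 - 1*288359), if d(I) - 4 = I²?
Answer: -1253319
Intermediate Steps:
D(M) = 0
d(I) = 4 + I²
d(D(-33)) - (1541682 - 1*288359) = (4 + 0²) - (1541682 - 1*288359) = (4 + 0) - (1541682 - 288359) = 4 - 1*1253323 = 4 - 1253323 = -1253319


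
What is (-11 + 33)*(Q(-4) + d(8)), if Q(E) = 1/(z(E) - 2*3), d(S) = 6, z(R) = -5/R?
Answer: 2420/19 ≈ 127.37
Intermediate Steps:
Q(E) = 1/(-6 - 5/E) (Q(E) = 1/(-5/E - 2*3) = 1/(-5/E - 6) = 1/(-6 - 5/E))
(-11 + 33)*(Q(-4) + d(8)) = (-11 + 33)*(-1*(-4)/(5 + 6*(-4)) + 6) = 22*(-1*(-4)/(5 - 24) + 6) = 22*(-1*(-4)/(-19) + 6) = 22*(-1*(-4)*(-1/19) + 6) = 22*(-4/19 + 6) = 22*(110/19) = 2420/19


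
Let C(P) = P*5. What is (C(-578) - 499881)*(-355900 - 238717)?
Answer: 298956183707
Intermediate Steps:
C(P) = 5*P
(C(-578) - 499881)*(-355900 - 238717) = (5*(-578) - 499881)*(-355900 - 238717) = (-2890 - 499881)*(-594617) = -502771*(-594617) = 298956183707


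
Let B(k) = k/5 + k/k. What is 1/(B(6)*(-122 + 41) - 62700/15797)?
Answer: -78985/14388627 ≈ -0.0054894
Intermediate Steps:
B(k) = 1 + k/5 (B(k) = k*(1/5) + 1 = k/5 + 1 = 1 + k/5)
1/(B(6)*(-122 + 41) - 62700/15797) = 1/((1 + (1/5)*6)*(-122 + 41) - 62700/15797) = 1/((1 + 6/5)*(-81) - 62700*1/15797) = 1/((11/5)*(-81) - 62700/15797) = 1/(-891/5 - 62700/15797) = 1/(-14388627/78985) = -78985/14388627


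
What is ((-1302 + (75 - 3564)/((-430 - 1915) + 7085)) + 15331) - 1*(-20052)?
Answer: 53846817/1580 ≈ 34080.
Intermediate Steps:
((-1302 + (75 - 3564)/((-430 - 1915) + 7085)) + 15331) - 1*(-20052) = ((-1302 - 3489/(-2345 + 7085)) + 15331) + 20052 = ((-1302 - 3489/4740) + 15331) + 20052 = ((-1302 - 3489*1/4740) + 15331) + 20052 = ((-1302 - 1163/1580) + 15331) + 20052 = (-2058323/1580 + 15331) + 20052 = 22164657/1580 + 20052 = 53846817/1580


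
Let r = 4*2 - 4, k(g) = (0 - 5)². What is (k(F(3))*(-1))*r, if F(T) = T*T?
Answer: -100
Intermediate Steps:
F(T) = T²
k(g) = 25 (k(g) = (-5)² = 25)
r = 4 (r = 8 - 4 = 4)
(k(F(3))*(-1))*r = (25*(-1))*4 = -25*4 = -100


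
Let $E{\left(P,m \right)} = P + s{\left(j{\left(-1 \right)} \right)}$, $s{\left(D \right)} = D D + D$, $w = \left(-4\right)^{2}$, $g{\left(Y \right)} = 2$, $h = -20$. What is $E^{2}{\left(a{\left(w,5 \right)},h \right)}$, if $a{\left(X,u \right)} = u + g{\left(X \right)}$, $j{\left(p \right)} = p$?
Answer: $49$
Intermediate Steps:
$w = 16$
$s{\left(D \right)} = D + D^{2}$ ($s{\left(D \right)} = D^{2} + D = D + D^{2}$)
$a{\left(X,u \right)} = 2 + u$ ($a{\left(X,u \right)} = u + 2 = 2 + u$)
$E{\left(P,m \right)} = P$ ($E{\left(P,m \right)} = P - \left(1 - 1\right) = P - 0 = P + 0 = P$)
$E^{2}{\left(a{\left(w,5 \right)},h \right)} = \left(2 + 5\right)^{2} = 7^{2} = 49$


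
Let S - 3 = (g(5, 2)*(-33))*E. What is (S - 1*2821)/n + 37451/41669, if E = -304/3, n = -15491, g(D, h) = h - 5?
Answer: 1115600091/645494479 ≈ 1.7283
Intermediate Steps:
g(D, h) = -5 + h
E = -304/3 (E = -304*⅓ = -304/3 ≈ -101.33)
S = -10029 (S = 3 + ((-5 + 2)*(-33))*(-304/3) = 3 - 3*(-33)*(-304/3) = 3 + 99*(-304/3) = 3 - 10032 = -10029)
(S - 1*2821)/n + 37451/41669 = (-10029 - 1*2821)/(-15491) + 37451/41669 = (-10029 - 2821)*(-1/15491) + 37451*(1/41669) = -12850*(-1/15491) + 37451/41669 = 12850/15491 + 37451/41669 = 1115600091/645494479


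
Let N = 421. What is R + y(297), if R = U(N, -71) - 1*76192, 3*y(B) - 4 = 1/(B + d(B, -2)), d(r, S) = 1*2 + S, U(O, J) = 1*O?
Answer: -67510772/891 ≈ -75770.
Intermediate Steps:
U(O, J) = O
d(r, S) = 2 + S
y(B) = 4/3 + 1/(3*B) (y(B) = 4/3 + 1/(3*(B + (2 - 2))) = 4/3 + 1/(3*(B + 0)) = 4/3 + 1/(3*B))
R = -75771 (R = 421 - 1*76192 = 421 - 76192 = -75771)
R + y(297) = -75771 + (1/3)*(1 + 4*297)/297 = -75771 + (1/3)*(1/297)*(1 + 1188) = -75771 + (1/3)*(1/297)*1189 = -75771 + 1189/891 = -67510772/891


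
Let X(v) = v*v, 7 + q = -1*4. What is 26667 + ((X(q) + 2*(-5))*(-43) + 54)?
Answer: 21948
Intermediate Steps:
q = -11 (q = -7 - 1*4 = -7 - 4 = -11)
X(v) = v**2
26667 + ((X(q) + 2*(-5))*(-43) + 54) = 26667 + (((-11)**2 + 2*(-5))*(-43) + 54) = 26667 + ((121 - 10)*(-43) + 54) = 26667 + (111*(-43) + 54) = 26667 + (-4773 + 54) = 26667 - 4719 = 21948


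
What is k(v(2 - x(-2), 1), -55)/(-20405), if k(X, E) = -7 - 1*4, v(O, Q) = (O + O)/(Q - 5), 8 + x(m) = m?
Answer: 1/1855 ≈ 0.00053908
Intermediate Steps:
x(m) = -8 + m
v(O, Q) = 2*O/(-5 + Q) (v(O, Q) = (2*O)/(-5 + Q) = 2*O/(-5 + Q))
k(X, E) = -11 (k(X, E) = -7 - 4 = -11)
k(v(2 - x(-2), 1), -55)/(-20405) = -11/(-20405) = -11*(-1/20405) = 1/1855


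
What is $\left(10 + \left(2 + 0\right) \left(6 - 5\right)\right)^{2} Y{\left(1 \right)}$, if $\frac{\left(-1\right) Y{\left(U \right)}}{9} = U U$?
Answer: $-1296$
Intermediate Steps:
$Y{\left(U \right)} = - 9 U^{2}$ ($Y{\left(U \right)} = - 9 U U = - 9 U^{2}$)
$\left(10 + \left(2 + 0\right) \left(6 - 5\right)\right)^{2} Y{\left(1 \right)} = \left(10 + \left(2 + 0\right) \left(6 - 5\right)\right)^{2} \left(- 9 \cdot 1^{2}\right) = \left(10 + 2 \cdot 1\right)^{2} \left(\left(-9\right) 1\right) = \left(10 + 2\right)^{2} \left(-9\right) = 12^{2} \left(-9\right) = 144 \left(-9\right) = -1296$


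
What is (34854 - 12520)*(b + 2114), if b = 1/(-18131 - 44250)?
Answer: 2945261252622/62381 ≈ 4.7214e+7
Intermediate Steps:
b = -1/62381 (b = 1/(-62381) = -1/62381 ≈ -1.6031e-5)
(34854 - 12520)*(b + 2114) = (34854 - 12520)*(-1/62381 + 2114) = 22334*(131873433/62381) = 2945261252622/62381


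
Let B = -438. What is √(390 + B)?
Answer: 4*I*√3 ≈ 6.9282*I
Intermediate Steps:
√(390 + B) = √(390 - 438) = √(-48) = 4*I*√3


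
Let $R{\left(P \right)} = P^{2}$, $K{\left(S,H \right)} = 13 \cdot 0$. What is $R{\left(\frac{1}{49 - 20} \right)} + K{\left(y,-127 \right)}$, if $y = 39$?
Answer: $\frac{1}{841} \approx 0.0011891$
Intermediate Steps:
$K{\left(S,H \right)} = 0$
$R{\left(\frac{1}{49 - 20} \right)} + K{\left(y,-127 \right)} = \left(\frac{1}{49 - 20}\right)^{2} + 0 = \left(\frac{1}{29}\right)^{2} + 0 = \frac{1}{841} + 0 = \frac{1}{841}$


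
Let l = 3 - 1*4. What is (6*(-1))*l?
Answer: 6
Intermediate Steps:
l = -1 (l = 3 - 4 = -1)
(6*(-1))*l = (6*(-1))*(-1) = -6*(-1) = 6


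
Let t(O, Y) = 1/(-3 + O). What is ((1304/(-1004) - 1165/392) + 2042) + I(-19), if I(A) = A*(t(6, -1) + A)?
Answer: 706177859/295176 ≈ 2392.4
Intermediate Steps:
I(A) = A*(1/3 + A) (I(A) = A*(1/(-3 + 6) + A) = A*(1/3 + A))
((1304/(-1004) - 1165/392) + 2042) + I(-19) = ((1304/(-1004) - 1165/392) + 2042) - 19*(1/3 - 19) = ((1304*(-1/1004) - 1165*1/392) + 2042) - 19*(-56/3) = ((-326/251 - 1165/392) + 2042) + 1064/3 = (-420207/98392 + 2042) + 1064/3 = 200496257/98392 + 1064/3 = 706177859/295176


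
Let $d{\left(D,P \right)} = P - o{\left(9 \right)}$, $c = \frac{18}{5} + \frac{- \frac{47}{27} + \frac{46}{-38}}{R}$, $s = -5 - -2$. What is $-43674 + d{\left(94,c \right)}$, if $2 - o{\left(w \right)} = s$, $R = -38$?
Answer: $- \frac{2128516834}{48735} \approx -43675.0$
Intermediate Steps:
$s = -3$ ($s = -5 + 2 = -3$)
$c = \frac{179231}{48735}$ ($c = \frac{18}{5} + \frac{- \frac{47}{27} + \frac{46}{-38}}{-38} = 18 \cdot \frac{1}{5} + \left(\left(-47\right) \frac{1}{27} + 46 \left(- \frac{1}{38}\right)\right) \left(- \frac{1}{38}\right) = \frac{18}{5} + \left(- \frac{47}{27} - \frac{23}{19}\right) \left(- \frac{1}{38}\right) = \frac{18}{5} - - \frac{757}{9747} = \frac{18}{5} + \frac{757}{9747} = \frac{179231}{48735} \approx 3.6777$)
$o{\left(w \right)} = 5$ ($o{\left(w \right)} = 2 - -3 = 2 + 3 = 5$)
$d{\left(D,P \right)} = -5 + P$ ($d{\left(D,P \right)} = P - 5 = -5 + P$)
$-43674 + d{\left(94,c \right)} = -43674 + \left(-5 + \frac{179231}{48735}\right) = -43674 - \frac{64444}{48735} = - \frac{2128516834}{48735}$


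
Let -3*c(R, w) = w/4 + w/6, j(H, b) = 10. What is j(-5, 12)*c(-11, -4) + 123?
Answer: 1157/9 ≈ 128.56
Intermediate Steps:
c(R, w) = -5*w/36 (c(R, w) = -(w/4 + w/6)/3 = -5*w/36)
j(-5, 12)*c(-11, -4) + 123 = 10*(-5/36*(-4)) + 123 = 10*(5/9) + 123 = 50/9 + 123 = 1157/9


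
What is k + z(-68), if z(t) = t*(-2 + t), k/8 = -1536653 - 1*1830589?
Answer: -26933176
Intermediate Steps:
k = -26937936 (k = 8*(-1536653 - 1*1830589) = 8*(-1536653 - 1830589) = 8*(-3367242) = -26937936)
k + z(-68) = -26937936 - 68*(-2 - 68) = -26937936 - 68*(-70) = -26937936 + 4760 = -26933176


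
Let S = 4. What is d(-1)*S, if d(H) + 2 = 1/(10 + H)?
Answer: -68/9 ≈ -7.5556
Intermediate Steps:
d(H) = -2 + 1/(10 + H)
d(-1)*S = ((-19 - 2*(-1))/(10 - 1))*4 = ((-19 + 2)/9)*4 = ((⅑)*(-17))*4 = -17/9*4 = -68/9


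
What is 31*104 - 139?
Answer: 3085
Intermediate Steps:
31*104 - 139 = 3224 - 139 = 3085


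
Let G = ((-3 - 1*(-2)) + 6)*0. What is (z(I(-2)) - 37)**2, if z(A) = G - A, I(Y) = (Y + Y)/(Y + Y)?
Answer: 1444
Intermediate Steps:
I(Y) = 1 (I(Y) = (2*Y)/((2*Y)) = (2*Y)*(1/(2*Y)) = 1)
G = 0 (G = ((-3 + 2) + 6)*0 = (-1 + 6)*0 = 5*0 = 0)
z(A) = -A (z(A) = 0 - A = -A)
(z(I(-2)) - 37)**2 = (-1*1 - 37)**2 = (-1 - 37)**2 = (-38)**2 = 1444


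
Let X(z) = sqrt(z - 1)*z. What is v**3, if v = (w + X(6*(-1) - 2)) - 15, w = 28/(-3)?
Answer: 746279/27 - 28808*I ≈ 27640.0 - 28808.0*I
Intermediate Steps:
X(z) = z*sqrt(-1 + z) (X(z) = sqrt(-1 + z)*z = z*sqrt(-1 + z))
w = -28/3 (w = 28*(-1/3) = -28/3 ≈ -9.3333)
v = -73/3 - 24*I (v = (-28/3 + (6*(-1) - 2)*sqrt(-1 + (6*(-1) - 2))) - 15 = (-28/3 + (-6 - 2)*sqrt(-1 + (-6 - 2))) - 15 = (-28/3 - 8*sqrt(-1 - 8)) - 15 = (-28/3 - 24*I) - 15 = -73/3 - 24*I ≈ -24.333 - 24.0*I)
v**3 = (-73/3 - 24*I)**3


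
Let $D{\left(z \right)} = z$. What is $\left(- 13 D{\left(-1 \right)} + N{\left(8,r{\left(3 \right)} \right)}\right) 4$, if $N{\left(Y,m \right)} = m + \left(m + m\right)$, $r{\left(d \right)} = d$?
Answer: $88$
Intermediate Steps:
$N{\left(Y,m \right)} = 3 m$ ($N{\left(Y,m \right)} = m + 2 m = 3 m$)
$\left(- 13 D{\left(-1 \right)} + N{\left(8,r{\left(3 \right)} \right)}\right) 4 = \left(\left(-13\right) \left(-1\right) + 3 \cdot 3\right) 4 = \left(13 + 9\right) 4 = 22 \cdot 4 = 88$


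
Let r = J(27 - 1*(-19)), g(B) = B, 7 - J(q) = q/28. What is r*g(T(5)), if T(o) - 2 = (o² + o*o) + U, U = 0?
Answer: 1950/7 ≈ 278.57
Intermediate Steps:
J(q) = 7 - q/28
T(o) = 2 + 2*o² (T(o) = 2 + ((o² + o*o) + 0) = 2 + ((o² + o²) + 0) = 2 + (2*o² + 0) = 2 + 2*o²)
r = 75/14 (r = 7 - (27 - 1*(-19))/28 = 7 - (27 + 19)/28 = 7 - 1/28*46 = 7 - 23/14 = 75/14 ≈ 5.3571)
r*g(T(5)) = 75*(2 + 2*5²)/14 = 75*(2 + 2*25)/14 = 75*(2 + 50)/14 = (75/14)*52 = 1950/7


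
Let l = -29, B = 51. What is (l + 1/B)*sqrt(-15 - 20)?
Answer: -1478*I*sqrt(35)/51 ≈ -171.45*I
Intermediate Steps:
(l + 1/B)*sqrt(-15 - 20) = (-29 + 1/51)*sqrt(-15 - 20) = (-29 + 1/51)*sqrt(-35) = -1478*I*sqrt(35)/51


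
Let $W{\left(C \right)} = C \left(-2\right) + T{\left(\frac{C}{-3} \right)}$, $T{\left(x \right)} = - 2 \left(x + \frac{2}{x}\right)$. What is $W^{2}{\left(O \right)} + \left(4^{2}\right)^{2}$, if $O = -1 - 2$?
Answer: $256$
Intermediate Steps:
$T{\left(x \right)} = - \frac{4}{x} - 2 x$
$O = -3$
$W{\left(C \right)} = \frac{12}{C} - \frac{4 C}{3}$ ($W{\left(C \right)} = C \left(-2\right) - \left(4 \left(- \frac{3}{C}\right) + \frac{2 C}{-3}\right) = - 2 C - \left(4 \left(- \frac{3}{C}\right) + 2 C \left(- \frac{1}{3}\right)\right) = - 2 C - \left(4 \left(- \frac{3}{C}\right) + 2 \left(- \frac{1}{3}\right) C\right) = - 2 C + \left(- 4 \left(- \frac{3}{C}\right) + \frac{2 C}{3}\right) = - 2 C + \left(\frac{12}{C} + \frac{2 C}{3}\right) = \frac{12}{C} - \frac{4 C}{3}$)
$W^{2}{\left(O \right)} + \left(4^{2}\right)^{2} = \left(\frac{12}{-3} - -4\right)^{2} + \left(4^{2}\right)^{2} = \left(12 \left(- \frac{1}{3}\right) + 4\right)^{2} + 16^{2} = \left(-4 + 4\right)^{2} + 256 = 0^{2} + 256 = 0 + 256 = 256$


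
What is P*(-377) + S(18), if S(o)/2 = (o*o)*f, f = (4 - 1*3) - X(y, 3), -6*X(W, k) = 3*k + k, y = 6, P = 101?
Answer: -36133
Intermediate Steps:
X(W, k) = -2*k/3 (X(W, k) = -(3*k + k)/6 = -2*k/3)
f = 3 (f = (4 - 1*3) - (-2)*3/3 = (4 - 3) - 1*(-2) = 1 + 2 = 3)
S(o) = 6*o**2 (S(o) = 2*((o*o)*3) = 2*(o**2*3) = 2*(3*o**2) = 6*o**2)
P*(-377) + S(18) = 101*(-377) + 6*18**2 = -38077 + 6*324 = -38077 + 1944 = -36133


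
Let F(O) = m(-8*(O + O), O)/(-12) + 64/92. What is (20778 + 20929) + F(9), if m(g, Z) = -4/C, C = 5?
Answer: 14389178/345 ≈ 41708.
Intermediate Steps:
m(g, Z) = -⅘ (m(g, Z) = -4/5 = -4*⅕ = -⅘)
F(O) = 263/345 (F(O) = -⅘/(-12) + 64/92 = -⅘*(-1/12) + 64*(1/92) = 1/15 + 16/23 = 263/345)
(20778 + 20929) + F(9) = (20778 + 20929) + 263/345 = 41707 + 263/345 = 14389178/345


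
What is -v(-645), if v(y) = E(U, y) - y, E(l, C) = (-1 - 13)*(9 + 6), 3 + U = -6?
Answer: -435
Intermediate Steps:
U = -9 (U = -3 - 6 = -9)
E(l, C) = -210 (E(l, C) = -14*15 = -210)
v(y) = -210 - y
-v(-645) = -(-210 - 1*(-645)) = -(-210 + 645) = -1*435 = -435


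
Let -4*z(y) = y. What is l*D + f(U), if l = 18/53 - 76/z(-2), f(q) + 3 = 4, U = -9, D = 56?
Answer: -450075/53 ≈ -8492.0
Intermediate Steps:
z(y) = -y/4
f(q) = 1 (f(q) = -3 + 4 = 1)
l = -8038/53 (l = 18/53 - 76/((-¼*(-2))) = 18*(1/53) - 76/½ = 18/53 - 76*2 = 18/53 - 152 = -8038/53 ≈ -151.66)
l*D + f(U) = -8038/53*56 + 1 = -450128/53 + 1 = -450075/53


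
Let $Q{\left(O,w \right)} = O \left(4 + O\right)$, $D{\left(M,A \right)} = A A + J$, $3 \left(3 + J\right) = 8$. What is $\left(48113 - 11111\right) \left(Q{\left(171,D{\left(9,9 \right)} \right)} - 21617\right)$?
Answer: $307412616$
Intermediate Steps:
$J = - \frac{1}{3}$ ($J = -3 + \frac{1}{3} \cdot 8 = -3 + \frac{8}{3} = - \frac{1}{3} \approx -0.33333$)
$D{\left(M,A \right)} = - \frac{1}{3} + A^{2}$ ($D{\left(M,A \right)} = A A - \frac{1}{3} = A^{2} - \frac{1}{3} = - \frac{1}{3} + A^{2}$)
$\left(48113 - 11111\right) \left(Q{\left(171,D{\left(9,9 \right)} \right)} - 21617\right) = \left(48113 - 11111\right) \left(171 \left(4 + 171\right) - 21617\right) = 37002 \left(171 \cdot 175 - 21617\right) = 37002 \left(29925 - 21617\right) = 37002 \cdot 8308 = 307412616$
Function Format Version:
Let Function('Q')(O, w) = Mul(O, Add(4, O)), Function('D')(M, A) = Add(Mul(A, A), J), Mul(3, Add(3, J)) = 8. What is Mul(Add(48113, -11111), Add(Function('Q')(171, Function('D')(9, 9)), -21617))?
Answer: 307412616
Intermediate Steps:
J = Rational(-1, 3) (J = Add(-3, Mul(Rational(1, 3), 8)) = Add(-3, Rational(8, 3)) = Rational(-1, 3) ≈ -0.33333)
Function('D')(M, A) = Add(Rational(-1, 3), Pow(A, 2)) (Function('D')(M, A) = Add(Mul(A, A), Rational(-1, 3)) = Add(Pow(A, 2), Rational(-1, 3)) = Add(Rational(-1, 3), Pow(A, 2)))
Mul(Add(48113, -11111), Add(Function('Q')(171, Function('D')(9, 9)), -21617)) = Mul(Add(48113, -11111), Add(Mul(171, Add(4, 171)), -21617)) = Mul(37002, Add(Mul(171, 175), -21617)) = Mul(37002, Add(29925, -21617)) = Mul(37002, 8308) = 307412616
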